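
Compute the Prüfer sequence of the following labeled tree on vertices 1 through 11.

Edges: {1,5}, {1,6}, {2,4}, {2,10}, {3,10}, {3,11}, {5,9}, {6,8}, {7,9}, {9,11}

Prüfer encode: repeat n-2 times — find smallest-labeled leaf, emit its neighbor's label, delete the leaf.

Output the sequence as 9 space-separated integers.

Step 1: leaves = {4,7,8}. Remove smallest leaf 4, emit neighbor 2.
Step 2: leaves = {2,7,8}. Remove smallest leaf 2, emit neighbor 10.
Step 3: leaves = {7,8,10}. Remove smallest leaf 7, emit neighbor 9.
Step 4: leaves = {8,10}. Remove smallest leaf 8, emit neighbor 6.
Step 5: leaves = {6,10}. Remove smallest leaf 6, emit neighbor 1.
Step 6: leaves = {1,10}. Remove smallest leaf 1, emit neighbor 5.
Step 7: leaves = {5,10}. Remove smallest leaf 5, emit neighbor 9.
Step 8: leaves = {9,10}. Remove smallest leaf 9, emit neighbor 11.
Step 9: leaves = {10,11}. Remove smallest leaf 10, emit neighbor 3.
Done: 2 vertices remain (3, 11). Sequence = [2 10 9 6 1 5 9 11 3]

Answer: 2 10 9 6 1 5 9 11 3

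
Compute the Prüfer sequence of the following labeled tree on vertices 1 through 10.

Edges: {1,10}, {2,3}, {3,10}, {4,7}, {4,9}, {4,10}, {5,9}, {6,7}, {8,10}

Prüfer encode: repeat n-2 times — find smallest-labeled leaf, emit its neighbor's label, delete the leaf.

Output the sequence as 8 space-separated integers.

Answer: 10 3 10 9 7 4 10 4

Derivation:
Step 1: leaves = {1,2,5,6,8}. Remove smallest leaf 1, emit neighbor 10.
Step 2: leaves = {2,5,6,8}. Remove smallest leaf 2, emit neighbor 3.
Step 3: leaves = {3,5,6,8}. Remove smallest leaf 3, emit neighbor 10.
Step 4: leaves = {5,6,8}. Remove smallest leaf 5, emit neighbor 9.
Step 5: leaves = {6,8,9}. Remove smallest leaf 6, emit neighbor 7.
Step 6: leaves = {7,8,9}. Remove smallest leaf 7, emit neighbor 4.
Step 7: leaves = {8,9}. Remove smallest leaf 8, emit neighbor 10.
Step 8: leaves = {9,10}. Remove smallest leaf 9, emit neighbor 4.
Done: 2 vertices remain (4, 10). Sequence = [10 3 10 9 7 4 10 4]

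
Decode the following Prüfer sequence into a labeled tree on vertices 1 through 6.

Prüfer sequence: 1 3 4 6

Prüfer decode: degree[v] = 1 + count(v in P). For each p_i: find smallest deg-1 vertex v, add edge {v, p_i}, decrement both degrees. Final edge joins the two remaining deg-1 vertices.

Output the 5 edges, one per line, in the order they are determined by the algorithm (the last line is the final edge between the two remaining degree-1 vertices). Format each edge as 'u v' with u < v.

Initial degrees: {1:2, 2:1, 3:2, 4:2, 5:1, 6:2}
Step 1: smallest deg-1 vertex = 2, p_1 = 1. Add edge {1,2}. Now deg[2]=0, deg[1]=1.
Step 2: smallest deg-1 vertex = 1, p_2 = 3. Add edge {1,3}. Now deg[1]=0, deg[3]=1.
Step 3: smallest deg-1 vertex = 3, p_3 = 4. Add edge {3,4}. Now deg[3]=0, deg[4]=1.
Step 4: smallest deg-1 vertex = 4, p_4 = 6. Add edge {4,6}. Now deg[4]=0, deg[6]=1.
Final: two remaining deg-1 vertices are 5, 6. Add edge {5,6}.

Answer: 1 2
1 3
3 4
4 6
5 6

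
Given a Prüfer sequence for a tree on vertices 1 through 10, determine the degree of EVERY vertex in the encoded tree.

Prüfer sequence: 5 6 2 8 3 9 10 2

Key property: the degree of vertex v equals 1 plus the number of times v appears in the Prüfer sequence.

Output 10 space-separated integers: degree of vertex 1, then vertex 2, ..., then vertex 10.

p_1 = 5: count[5] becomes 1
p_2 = 6: count[6] becomes 1
p_3 = 2: count[2] becomes 1
p_4 = 8: count[8] becomes 1
p_5 = 3: count[3] becomes 1
p_6 = 9: count[9] becomes 1
p_7 = 10: count[10] becomes 1
p_8 = 2: count[2] becomes 2
Degrees (1 + count): deg[1]=1+0=1, deg[2]=1+2=3, deg[3]=1+1=2, deg[4]=1+0=1, deg[5]=1+1=2, deg[6]=1+1=2, deg[7]=1+0=1, deg[8]=1+1=2, deg[9]=1+1=2, deg[10]=1+1=2

Answer: 1 3 2 1 2 2 1 2 2 2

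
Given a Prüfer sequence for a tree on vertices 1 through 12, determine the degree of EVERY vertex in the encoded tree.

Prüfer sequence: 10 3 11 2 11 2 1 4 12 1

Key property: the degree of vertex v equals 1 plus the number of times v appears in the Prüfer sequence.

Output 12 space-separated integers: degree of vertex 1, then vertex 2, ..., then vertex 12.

Answer: 3 3 2 2 1 1 1 1 1 2 3 2

Derivation:
p_1 = 10: count[10] becomes 1
p_2 = 3: count[3] becomes 1
p_3 = 11: count[11] becomes 1
p_4 = 2: count[2] becomes 1
p_5 = 11: count[11] becomes 2
p_6 = 2: count[2] becomes 2
p_7 = 1: count[1] becomes 1
p_8 = 4: count[4] becomes 1
p_9 = 12: count[12] becomes 1
p_10 = 1: count[1] becomes 2
Degrees (1 + count): deg[1]=1+2=3, deg[2]=1+2=3, deg[3]=1+1=2, deg[4]=1+1=2, deg[5]=1+0=1, deg[6]=1+0=1, deg[7]=1+0=1, deg[8]=1+0=1, deg[9]=1+0=1, deg[10]=1+1=2, deg[11]=1+2=3, deg[12]=1+1=2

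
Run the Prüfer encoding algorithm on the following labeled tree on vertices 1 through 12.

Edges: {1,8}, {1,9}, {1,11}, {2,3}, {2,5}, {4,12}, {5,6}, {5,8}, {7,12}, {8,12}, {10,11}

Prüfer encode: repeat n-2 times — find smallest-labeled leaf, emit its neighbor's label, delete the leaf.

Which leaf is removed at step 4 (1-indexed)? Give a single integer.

Answer: 6

Derivation:
Step 1: current leaves = {3,4,6,7,9,10}. Remove leaf 3 (neighbor: 2).
Step 2: current leaves = {2,4,6,7,9,10}. Remove leaf 2 (neighbor: 5).
Step 3: current leaves = {4,6,7,9,10}. Remove leaf 4 (neighbor: 12).
Step 4: current leaves = {6,7,9,10}. Remove leaf 6 (neighbor: 5).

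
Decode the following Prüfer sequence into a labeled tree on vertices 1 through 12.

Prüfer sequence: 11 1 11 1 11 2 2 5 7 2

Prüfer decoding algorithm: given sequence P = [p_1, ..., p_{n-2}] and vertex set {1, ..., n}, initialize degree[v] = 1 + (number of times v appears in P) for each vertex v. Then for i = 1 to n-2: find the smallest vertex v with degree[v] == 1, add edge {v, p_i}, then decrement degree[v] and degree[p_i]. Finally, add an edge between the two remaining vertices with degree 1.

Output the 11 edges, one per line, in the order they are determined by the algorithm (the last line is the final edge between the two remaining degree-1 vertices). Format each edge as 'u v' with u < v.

Initial degrees: {1:3, 2:4, 3:1, 4:1, 5:2, 6:1, 7:2, 8:1, 9:1, 10:1, 11:4, 12:1}
Step 1: smallest deg-1 vertex = 3, p_1 = 11. Add edge {3,11}. Now deg[3]=0, deg[11]=3.
Step 2: smallest deg-1 vertex = 4, p_2 = 1. Add edge {1,4}. Now deg[4]=0, deg[1]=2.
Step 3: smallest deg-1 vertex = 6, p_3 = 11. Add edge {6,11}. Now deg[6]=0, deg[11]=2.
Step 4: smallest deg-1 vertex = 8, p_4 = 1. Add edge {1,8}. Now deg[8]=0, deg[1]=1.
Step 5: smallest deg-1 vertex = 1, p_5 = 11. Add edge {1,11}. Now deg[1]=0, deg[11]=1.
Step 6: smallest deg-1 vertex = 9, p_6 = 2. Add edge {2,9}. Now deg[9]=0, deg[2]=3.
Step 7: smallest deg-1 vertex = 10, p_7 = 2. Add edge {2,10}. Now deg[10]=0, deg[2]=2.
Step 8: smallest deg-1 vertex = 11, p_8 = 5. Add edge {5,11}. Now deg[11]=0, deg[5]=1.
Step 9: smallest deg-1 vertex = 5, p_9 = 7. Add edge {5,7}. Now deg[5]=0, deg[7]=1.
Step 10: smallest deg-1 vertex = 7, p_10 = 2. Add edge {2,7}. Now deg[7]=0, deg[2]=1.
Final: two remaining deg-1 vertices are 2, 12. Add edge {2,12}.

Answer: 3 11
1 4
6 11
1 8
1 11
2 9
2 10
5 11
5 7
2 7
2 12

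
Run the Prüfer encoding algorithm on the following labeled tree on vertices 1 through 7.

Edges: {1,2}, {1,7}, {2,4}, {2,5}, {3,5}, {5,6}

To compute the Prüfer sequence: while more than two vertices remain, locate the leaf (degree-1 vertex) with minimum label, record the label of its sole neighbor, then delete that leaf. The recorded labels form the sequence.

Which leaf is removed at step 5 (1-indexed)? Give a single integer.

Step 1: current leaves = {3,4,6,7}. Remove leaf 3 (neighbor: 5).
Step 2: current leaves = {4,6,7}. Remove leaf 4 (neighbor: 2).
Step 3: current leaves = {6,7}. Remove leaf 6 (neighbor: 5).
Step 4: current leaves = {5,7}. Remove leaf 5 (neighbor: 2).
Step 5: current leaves = {2,7}. Remove leaf 2 (neighbor: 1).

Answer: 2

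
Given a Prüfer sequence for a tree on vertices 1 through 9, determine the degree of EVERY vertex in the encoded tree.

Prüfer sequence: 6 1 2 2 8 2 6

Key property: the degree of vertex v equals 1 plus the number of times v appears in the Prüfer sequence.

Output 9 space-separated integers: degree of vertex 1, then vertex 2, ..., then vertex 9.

p_1 = 6: count[6] becomes 1
p_2 = 1: count[1] becomes 1
p_3 = 2: count[2] becomes 1
p_4 = 2: count[2] becomes 2
p_5 = 8: count[8] becomes 1
p_6 = 2: count[2] becomes 3
p_7 = 6: count[6] becomes 2
Degrees (1 + count): deg[1]=1+1=2, deg[2]=1+3=4, deg[3]=1+0=1, deg[4]=1+0=1, deg[5]=1+0=1, deg[6]=1+2=3, deg[7]=1+0=1, deg[8]=1+1=2, deg[9]=1+0=1

Answer: 2 4 1 1 1 3 1 2 1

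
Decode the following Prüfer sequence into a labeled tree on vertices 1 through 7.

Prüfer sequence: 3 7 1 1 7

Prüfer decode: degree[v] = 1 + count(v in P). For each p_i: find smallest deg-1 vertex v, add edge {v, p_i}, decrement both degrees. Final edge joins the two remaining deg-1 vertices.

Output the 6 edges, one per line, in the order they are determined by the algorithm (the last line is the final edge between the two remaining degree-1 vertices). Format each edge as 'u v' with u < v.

Initial degrees: {1:3, 2:1, 3:2, 4:1, 5:1, 6:1, 7:3}
Step 1: smallest deg-1 vertex = 2, p_1 = 3. Add edge {2,3}. Now deg[2]=0, deg[3]=1.
Step 2: smallest deg-1 vertex = 3, p_2 = 7. Add edge {3,7}. Now deg[3]=0, deg[7]=2.
Step 3: smallest deg-1 vertex = 4, p_3 = 1. Add edge {1,4}. Now deg[4]=0, deg[1]=2.
Step 4: smallest deg-1 vertex = 5, p_4 = 1. Add edge {1,5}. Now deg[5]=0, deg[1]=1.
Step 5: smallest deg-1 vertex = 1, p_5 = 7. Add edge {1,7}. Now deg[1]=0, deg[7]=1.
Final: two remaining deg-1 vertices are 6, 7. Add edge {6,7}.

Answer: 2 3
3 7
1 4
1 5
1 7
6 7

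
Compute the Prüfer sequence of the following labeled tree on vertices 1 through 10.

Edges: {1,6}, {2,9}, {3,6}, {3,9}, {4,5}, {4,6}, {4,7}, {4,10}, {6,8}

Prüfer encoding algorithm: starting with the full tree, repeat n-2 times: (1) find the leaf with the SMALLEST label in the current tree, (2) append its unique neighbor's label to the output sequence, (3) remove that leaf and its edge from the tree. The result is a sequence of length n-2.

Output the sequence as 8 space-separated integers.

Answer: 6 9 4 4 6 3 6 4

Derivation:
Step 1: leaves = {1,2,5,7,8,10}. Remove smallest leaf 1, emit neighbor 6.
Step 2: leaves = {2,5,7,8,10}. Remove smallest leaf 2, emit neighbor 9.
Step 3: leaves = {5,7,8,9,10}. Remove smallest leaf 5, emit neighbor 4.
Step 4: leaves = {7,8,9,10}. Remove smallest leaf 7, emit neighbor 4.
Step 5: leaves = {8,9,10}. Remove smallest leaf 8, emit neighbor 6.
Step 6: leaves = {9,10}. Remove smallest leaf 9, emit neighbor 3.
Step 7: leaves = {3,10}. Remove smallest leaf 3, emit neighbor 6.
Step 8: leaves = {6,10}. Remove smallest leaf 6, emit neighbor 4.
Done: 2 vertices remain (4, 10). Sequence = [6 9 4 4 6 3 6 4]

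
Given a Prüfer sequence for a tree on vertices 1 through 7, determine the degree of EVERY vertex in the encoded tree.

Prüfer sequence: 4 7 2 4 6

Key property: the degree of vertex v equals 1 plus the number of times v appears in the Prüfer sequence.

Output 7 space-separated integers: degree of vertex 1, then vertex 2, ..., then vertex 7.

p_1 = 4: count[4] becomes 1
p_2 = 7: count[7] becomes 1
p_3 = 2: count[2] becomes 1
p_4 = 4: count[4] becomes 2
p_5 = 6: count[6] becomes 1
Degrees (1 + count): deg[1]=1+0=1, deg[2]=1+1=2, deg[3]=1+0=1, deg[4]=1+2=3, deg[5]=1+0=1, deg[6]=1+1=2, deg[7]=1+1=2

Answer: 1 2 1 3 1 2 2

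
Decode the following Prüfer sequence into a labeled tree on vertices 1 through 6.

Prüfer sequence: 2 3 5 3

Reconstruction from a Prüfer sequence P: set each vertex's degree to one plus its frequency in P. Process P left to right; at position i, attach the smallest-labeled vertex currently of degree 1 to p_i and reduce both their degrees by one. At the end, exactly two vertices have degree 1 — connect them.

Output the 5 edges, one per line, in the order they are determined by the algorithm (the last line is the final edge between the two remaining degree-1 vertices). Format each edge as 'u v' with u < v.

Answer: 1 2
2 3
4 5
3 5
3 6

Derivation:
Initial degrees: {1:1, 2:2, 3:3, 4:1, 5:2, 6:1}
Step 1: smallest deg-1 vertex = 1, p_1 = 2. Add edge {1,2}. Now deg[1]=0, deg[2]=1.
Step 2: smallest deg-1 vertex = 2, p_2 = 3. Add edge {2,3}. Now deg[2]=0, deg[3]=2.
Step 3: smallest deg-1 vertex = 4, p_3 = 5. Add edge {4,5}. Now deg[4]=0, deg[5]=1.
Step 4: smallest deg-1 vertex = 5, p_4 = 3. Add edge {3,5}. Now deg[5]=0, deg[3]=1.
Final: two remaining deg-1 vertices are 3, 6. Add edge {3,6}.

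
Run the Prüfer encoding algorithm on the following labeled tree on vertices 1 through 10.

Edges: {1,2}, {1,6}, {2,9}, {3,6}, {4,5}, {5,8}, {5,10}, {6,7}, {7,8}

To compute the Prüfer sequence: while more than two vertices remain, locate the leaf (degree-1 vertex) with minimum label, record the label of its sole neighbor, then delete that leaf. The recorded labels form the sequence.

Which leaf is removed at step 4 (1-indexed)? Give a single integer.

Step 1: current leaves = {3,4,9,10}. Remove leaf 3 (neighbor: 6).
Step 2: current leaves = {4,9,10}. Remove leaf 4 (neighbor: 5).
Step 3: current leaves = {9,10}. Remove leaf 9 (neighbor: 2).
Step 4: current leaves = {2,10}. Remove leaf 2 (neighbor: 1).

Answer: 2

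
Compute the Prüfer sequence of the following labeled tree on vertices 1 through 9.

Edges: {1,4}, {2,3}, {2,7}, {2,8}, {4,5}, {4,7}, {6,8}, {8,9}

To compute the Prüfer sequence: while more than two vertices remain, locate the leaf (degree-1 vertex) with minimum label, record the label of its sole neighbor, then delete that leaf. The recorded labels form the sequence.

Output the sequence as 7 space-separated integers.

Step 1: leaves = {1,3,5,6,9}. Remove smallest leaf 1, emit neighbor 4.
Step 2: leaves = {3,5,6,9}. Remove smallest leaf 3, emit neighbor 2.
Step 3: leaves = {5,6,9}. Remove smallest leaf 5, emit neighbor 4.
Step 4: leaves = {4,6,9}. Remove smallest leaf 4, emit neighbor 7.
Step 5: leaves = {6,7,9}. Remove smallest leaf 6, emit neighbor 8.
Step 6: leaves = {7,9}. Remove smallest leaf 7, emit neighbor 2.
Step 7: leaves = {2,9}. Remove smallest leaf 2, emit neighbor 8.
Done: 2 vertices remain (8, 9). Sequence = [4 2 4 7 8 2 8]

Answer: 4 2 4 7 8 2 8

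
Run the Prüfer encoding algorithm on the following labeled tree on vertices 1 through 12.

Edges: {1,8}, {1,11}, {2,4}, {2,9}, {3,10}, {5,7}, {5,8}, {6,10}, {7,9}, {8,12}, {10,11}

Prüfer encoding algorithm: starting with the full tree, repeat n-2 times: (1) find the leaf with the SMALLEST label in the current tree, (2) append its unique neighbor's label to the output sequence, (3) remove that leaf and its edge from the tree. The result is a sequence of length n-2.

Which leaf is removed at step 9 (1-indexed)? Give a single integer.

Step 1: current leaves = {3,4,6,12}. Remove leaf 3 (neighbor: 10).
Step 2: current leaves = {4,6,12}. Remove leaf 4 (neighbor: 2).
Step 3: current leaves = {2,6,12}. Remove leaf 2 (neighbor: 9).
Step 4: current leaves = {6,9,12}. Remove leaf 6 (neighbor: 10).
Step 5: current leaves = {9,10,12}. Remove leaf 9 (neighbor: 7).
Step 6: current leaves = {7,10,12}. Remove leaf 7 (neighbor: 5).
Step 7: current leaves = {5,10,12}. Remove leaf 5 (neighbor: 8).
Step 8: current leaves = {10,12}. Remove leaf 10 (neighbor: 11).
Step 9: current leaves = {11,12}. Remove leaf 11 (neighbor: 1).

Answer: 11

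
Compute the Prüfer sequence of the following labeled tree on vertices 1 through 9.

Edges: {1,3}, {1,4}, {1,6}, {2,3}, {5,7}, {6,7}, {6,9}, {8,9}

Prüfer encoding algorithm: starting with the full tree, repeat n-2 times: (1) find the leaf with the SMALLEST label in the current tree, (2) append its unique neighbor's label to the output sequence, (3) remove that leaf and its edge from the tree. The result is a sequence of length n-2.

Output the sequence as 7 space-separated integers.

Step 1: leaves = {2,4,5,8}. Remove smallest leaf 2, emit neighbor 3.
Step 2: leaves = {3,4,5,8}. Remove smallest leaf 3, emit neighbor 1.
Step 3: leaves = {4,5,8}. Remove smallest leaf 4, emit neighbor 1.
Step 4: leaves = {1,5,8}. Remove smallest leaf 1, emit neighbor 6.
Step 5: leaves = {5,8}. Remove smallest leaf 5, emit neighbor 7.
Step 6: leaves = {7,8}. Remove smallest leaf 7, emit neighbor 6.
Step 7: leaves = {6,8}. Remove smallest leaf 6, emit neighbor 9.
Done: 2 vertices remain (8, 9). Sequence = [3 1 1 6 7 6 9]

Answer: 3 1 1 6 7 6 9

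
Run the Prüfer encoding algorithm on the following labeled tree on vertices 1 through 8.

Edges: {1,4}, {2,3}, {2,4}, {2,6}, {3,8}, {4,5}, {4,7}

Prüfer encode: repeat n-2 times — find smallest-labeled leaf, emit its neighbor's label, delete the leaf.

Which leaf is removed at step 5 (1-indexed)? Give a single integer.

Answer: 4

Derivation:
Step 1: current leaves = {1,5,6,7,8}. Remove leaf 1 (neighbor: 4).
Step 2: current leaves = {5,6,7,8}. Remove leaf 5 (neighbor: 4).
Step 3: current leaves = {6,7,8}. Remove leaf 6 (neighbor: 2).
Step 4: current leaves = {7,8}. Remove leaf 7 (neighbor: 4).
Step 5: current leaves = {4,8}. Remove leaf 4 (neighbor: 2).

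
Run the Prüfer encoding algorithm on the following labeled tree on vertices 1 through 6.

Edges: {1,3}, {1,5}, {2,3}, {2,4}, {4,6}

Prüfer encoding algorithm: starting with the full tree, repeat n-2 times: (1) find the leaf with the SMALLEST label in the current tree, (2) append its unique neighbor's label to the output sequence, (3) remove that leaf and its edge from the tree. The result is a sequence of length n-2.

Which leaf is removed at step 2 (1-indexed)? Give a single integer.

Step 1: current leaves = {5,6}. Remove leaf 5 (neighbor: 1).
Step 2: current leaves = {1,6}. Remove leaf 1 (neighbor: 3).

Answer: 1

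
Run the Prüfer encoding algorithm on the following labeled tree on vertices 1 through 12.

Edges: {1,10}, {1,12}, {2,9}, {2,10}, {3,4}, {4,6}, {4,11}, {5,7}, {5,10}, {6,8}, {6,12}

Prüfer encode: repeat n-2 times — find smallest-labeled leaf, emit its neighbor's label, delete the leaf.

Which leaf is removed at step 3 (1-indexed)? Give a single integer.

Answer: 5

Derivation:
Step 1: current leaves = {3,7,8,9,11}. Remove leaf 3 (neighbor: 4).
Step 2: current leaves = {7,8,9,11}. Remove leaf 7 (neighbor: 5).
Step 3: current leaves = {5,8,9,11}. Remove leaf 5 (neighbor: 10).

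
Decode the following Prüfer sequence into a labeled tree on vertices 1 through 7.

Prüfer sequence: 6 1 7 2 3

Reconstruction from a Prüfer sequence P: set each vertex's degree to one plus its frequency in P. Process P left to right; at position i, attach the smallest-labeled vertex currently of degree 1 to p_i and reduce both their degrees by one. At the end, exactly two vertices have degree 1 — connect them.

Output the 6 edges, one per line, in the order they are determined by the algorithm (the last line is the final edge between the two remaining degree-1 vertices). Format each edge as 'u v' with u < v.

Initial degrees: {1:2, 2:2, 3:2, 4:1, 5:1, 6:2, 7:2}
Step 1: smallest deg-1 vertex = 4, p_1 = 6. Add edge {4,6}. Now deg[4]=0, deg[6]=1.
Step 2: smallest deg-1 vertex = 5, p_2 = 1. Add edge {1,5}. Now deg[5]=0, deg[1]=1.
Step 3: smallest deg-1 vertex = 1, p_3 = 7. Add edge {1,7}. Now deg[1]=0, deg[7]=1.
Step 4: smallest deg-1 vertex = 6, p_4 = 2. Add edge {2,6}. Now deg[6]=0, deg[2]=1.
Step 5: smallest deg-1 vertex = 2, p_5 = 3. Add edge {2,3}. Now deg[2]=0, deg[3]=1.
Final: two remaining deg-1 vertices are 3, 7. Add edge {3,7}.

Answer: 4 6
1 5
1 7
2 6
2 3
3 7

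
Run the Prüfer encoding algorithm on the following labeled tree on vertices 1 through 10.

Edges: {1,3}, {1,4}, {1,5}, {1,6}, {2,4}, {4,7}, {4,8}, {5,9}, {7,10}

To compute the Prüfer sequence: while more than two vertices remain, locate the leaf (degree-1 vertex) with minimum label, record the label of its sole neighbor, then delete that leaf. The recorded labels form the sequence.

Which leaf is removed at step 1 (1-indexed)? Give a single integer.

Step 1: current leaves = {2,3,6,8,9,10}. Remove leaf 2 (neighbor: 4).

Answer: 2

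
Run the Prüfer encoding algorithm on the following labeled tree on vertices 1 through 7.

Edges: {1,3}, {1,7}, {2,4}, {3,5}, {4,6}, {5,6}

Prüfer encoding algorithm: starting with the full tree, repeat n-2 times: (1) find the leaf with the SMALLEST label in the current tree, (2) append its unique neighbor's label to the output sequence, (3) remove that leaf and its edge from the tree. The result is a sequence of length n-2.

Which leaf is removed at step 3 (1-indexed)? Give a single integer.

Answer: 6

Derivation:
Step 1: current leaves = {2,7}. Remove leaf 2 (neighbor: 4).
Step 2: current leaves = {4,7}. Remove leaf 4 (neighbor: 6).
Step 3: current leaves = {6,7}. Remove leaf 6 (neighbor: 5).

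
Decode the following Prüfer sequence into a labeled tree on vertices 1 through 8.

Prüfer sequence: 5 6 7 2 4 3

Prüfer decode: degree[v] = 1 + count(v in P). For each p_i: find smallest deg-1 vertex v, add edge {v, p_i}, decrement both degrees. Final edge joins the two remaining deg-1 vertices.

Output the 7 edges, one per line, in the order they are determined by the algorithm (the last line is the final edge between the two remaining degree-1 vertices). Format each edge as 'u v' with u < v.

Initial degrees: {1:1, 2:2, 3:2, 4:2, 5:2, 6:2, 7:2, 8:1}
Step 1: smallest deg-1 vertex = 1, p_1 = 5. Add edge {1,5}. Now deg[1]=0, deg[5]=1.
Step 2: smallest deg-1 vertex = 5, p_2 = 6. Add edge {5,6}. Now deg[5]=0, deg[6]=1.
Step 3: smallest deg-1 vertex = 6, p_3 = 7. Add edge {6,7}. Now deg[6]=0, deg[7]=1.
Step 4: smallest deg-1 vertex = 7, p_4 = 2. Add edge {2,7}. Now deg[7]=0, deg[2]=1.
Step 5: smallest deg-1 vertex = 2, p_5 = 4. Add edge {2,4}. Now deg[2]=0, deg[4]=1.
Step 6: smallest deg-1 vertex = 4, p_6 = 3. Add edge {3,4}. Now deg[4]=0, deg[3]=1.
Final: two remaining deg-1 vertices are 3, 8. Add edge {3,8}.

Answer: 1 5
5 6
6 7
2 7
2 4
3 4
3 8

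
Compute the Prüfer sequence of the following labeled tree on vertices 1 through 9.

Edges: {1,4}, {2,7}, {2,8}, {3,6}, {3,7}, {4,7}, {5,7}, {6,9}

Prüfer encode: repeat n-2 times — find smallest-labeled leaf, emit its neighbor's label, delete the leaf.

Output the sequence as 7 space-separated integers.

Step 1: leaves = {1,5,8,9}. Remove smallest leaf 1, emit neighbor 4.
Step 2: leaves = {4,5,8,9}. Remove smallest leaf 4, emit neighbor 7.
Step 3: leaves = {5,8,9}. Remove smallest leaf 5, emit neighbor 7.
Step 4: leaves = {8,9}. Remove smallest leaf 8, emit neighbor 2.
Step 5: leaves = {2,9}. Remove smallest leaf 2, emit neighbor 7.
Step 6: leaves = {7,9}. Remove smallest leaf 7, emit neighbor 3.
Step 7: leaves = {3,9}. Remove smallest leaf 3, emit neighbor 6.
Done: 2 vertices remain (6, 9). Sequence = [4 7 7 2 7 3 6]

Answer: 4 7 7 2 7 3 6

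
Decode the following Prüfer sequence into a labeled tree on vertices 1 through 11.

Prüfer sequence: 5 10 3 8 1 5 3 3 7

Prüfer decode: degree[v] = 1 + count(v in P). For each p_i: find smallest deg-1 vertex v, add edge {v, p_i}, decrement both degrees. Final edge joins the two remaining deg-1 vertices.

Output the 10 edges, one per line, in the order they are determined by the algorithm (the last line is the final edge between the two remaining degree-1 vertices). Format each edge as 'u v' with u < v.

Initial degrees: {1:2, 2:1, 3:4, 4:1, 5:3, 6:1, 7:2, 8:2, 9:1, 10:2, 11:1}
Step 1: smallest deg-1 vertex = 2, p_1 = 5. Add edge {2,5}. Now deg[2]=0, deg[5]=2.
Step 2: smallest deg-1 vertex = 4, p_2 = 10. Add edge {4,10}. Now deg[4]=0, deg[10]=1.
Step 3: smallest deg-1 vertex = 6, p_3 = 3. Add edge {3,6}. Now deg[6]=0, deg[3]=3.
Step 4: smallest deg-1 vertex = 9, p_4 = 8. Add edge {8,9}. Now deg[9]=0, deg[8]=1.
Step 5: smallest deg-1 vertex = 8, p_5 = 1. Add edge {1,8}. Now deg[8]=0, deg[1]=1.
Step 6: smallest deg-1 vertex = 1, p_6 = 5. Add edge {1,5}. Now deg[1]=0, deg[5]=1.
Step 7: smallest deg-1 vertex = 5, p_7 = 3. Add edge {3,5}. Now deg[5]=0, deg[3]=2.
Step 8: smallest deg-1 vertex = 10, p_8 = 3. Add edge {3,10}. Now deg[10]=0, deg[3]=1.
Step 9: smallest deg-1 vertex = 3, p_9 = 7. Add edge {3,7}. Now deg[3]=0, deg[7]=1.
Final: two remaining deg-1 vertices are 7, 11. Add edge {7,11}.

Answer: 2 5
4 10
3 6
8 9
1 8
1 5
3 5
3 10
3 7
7 11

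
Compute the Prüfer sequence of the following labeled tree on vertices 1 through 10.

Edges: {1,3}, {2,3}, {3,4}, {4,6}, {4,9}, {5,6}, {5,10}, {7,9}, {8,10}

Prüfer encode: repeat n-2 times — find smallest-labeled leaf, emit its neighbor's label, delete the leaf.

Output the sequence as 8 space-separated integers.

Step 1: leaves = {1,2,7,8}. Remove smallest leaf 1, emit neighbor 3.
Step 2: leaves = {2,7,8}. Remove smallest leaf 2, emit neighbor 3.
Step 3: leaves = {3,7,8}. Remove smallest leaf 3, emit neighbor 4.
Step 4: leaves = {7,8}. Remove smallest leaf 7, emit neighbor 9.
Step 5: leaves = {8,9}. Remove smallest leaf 8, emit neighbor 10.
Step 6: leaves = {9,10}. Remove smallest leaf 9, emit neighbor 4.
Step 7: leaves = {4,10}. Remove smallest leaf 4, emit neighbor 6.
Step 8: leaves = {6,10}. Remove smallest leaf 6, emit neighbor 5.
Done: 2 vertices remain (5, 10). Sequence = [3 3 4 9 10 4 6 5]

Answer: 3 3 4 9 10 4 6 5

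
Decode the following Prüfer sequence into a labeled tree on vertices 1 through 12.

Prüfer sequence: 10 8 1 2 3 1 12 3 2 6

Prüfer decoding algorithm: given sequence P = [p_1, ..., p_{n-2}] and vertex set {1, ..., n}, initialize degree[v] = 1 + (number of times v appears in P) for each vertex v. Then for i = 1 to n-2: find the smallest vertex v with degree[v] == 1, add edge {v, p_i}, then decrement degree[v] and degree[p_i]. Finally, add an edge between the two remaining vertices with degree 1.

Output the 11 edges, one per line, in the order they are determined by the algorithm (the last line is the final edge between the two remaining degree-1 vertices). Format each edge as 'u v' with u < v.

Answer: 4 10
5 8
1 7
2 8
3 9
1 10
1 12
3 11
2 3
2 6
6 12

Derivation:
Initial degrees: {1:3, 2:3, 3:3, 4:1, 5:1, 6:2, 7:1, 8:2, 9:1, 10:2, 11:1, 12:2}
Step 1: smallest deg-1 vertex = 4, p_1 = 10. Add edge {4,10}. Now deg[4]=0, deg[10]=1.
Step 2: smallest deg-1 vertex = 5, p_2 = 8. Add edge {5,8}. Now deg[5]=0, deg[8]=1.
Step 3: smallest deg-1 vertex = 7, p_3 = 1. Add edge {1,7}. Now deg[7]=0, deg[1]=2.
Step 4: smallest deg-1 vertex = 8, p_4 = 2. Add edge {2,8}. Now deg[8]=0, deg[2]=2.
Step 5: smallest deg-1 vertex = 9, p_5 = 3. Add edge {3,9}. Now deg[9]=0, deg[3]=2.
Step 6: smallest deg-1 vertex = 10, p_6 = 1. Add edge {1,10}. Now deg[10]=0, deg[1]=1.
Step 7: smallest deg-1 vertex = 1, p_7 = 12. Add edge {1,12}. Now deg[1]=0, deg[12]=1.
Step 8: smallest deg-1 vertex = 11, p_8 = 3. Add edge {3,11}. Now deg[11]=0, deg[3]=1.
Step 9: smallest deg-1 vertex = 3, p_9 = 2. Add edge {2,3}. Now deg[3]=0, deg[2]=1.
Step 10: smallest deg-1 vertex = 2, p_10 = 6. Add edge {2,6}. Now deg[2]=0, deg[6]=1.
Final: two remaining deg-1 vertices are 6, 12. Add edge {6,12}.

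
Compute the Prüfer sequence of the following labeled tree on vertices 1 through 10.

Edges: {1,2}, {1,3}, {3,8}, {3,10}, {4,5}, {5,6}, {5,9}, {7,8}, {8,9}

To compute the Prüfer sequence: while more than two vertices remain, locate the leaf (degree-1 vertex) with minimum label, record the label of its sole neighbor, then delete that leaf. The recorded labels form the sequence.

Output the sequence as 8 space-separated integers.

Answer: 1 3 5 5 9 8 8 3

Derivation:
Step 1: leaves = {2,4,6,7,10}. Remove smallest leaf 2, emit neighbor 1.
Step 2: leaves = {1,4,6,7,10}. Remove smallest leaf 1, emit neighbor 3.
Step 3: leaves = {4,6,7,10}. Remove smallest leaf 4, emit neighbor 5.
Step 4: leaves = {6,7,10}. Remove smallest leaf 6, emit neighbor 5.
Step 5: leaves = {5,7,10}. Remove smallest leaf 5, emit neighbor 9.
Step 6: leaves = {7,9,10}. Remove smallest leaf 7, emit neighbor 8.
Step 7: leaves = {9,10}. Remove smallest leaf 9, emit neighbor 8.
Step 8: leaves = {8,10}. Remove smallest leaf 8, emit neighbor 3.
Done: 2 vertices remain (3, 10). Sequence = [1 3 5 5 9 8 8 3]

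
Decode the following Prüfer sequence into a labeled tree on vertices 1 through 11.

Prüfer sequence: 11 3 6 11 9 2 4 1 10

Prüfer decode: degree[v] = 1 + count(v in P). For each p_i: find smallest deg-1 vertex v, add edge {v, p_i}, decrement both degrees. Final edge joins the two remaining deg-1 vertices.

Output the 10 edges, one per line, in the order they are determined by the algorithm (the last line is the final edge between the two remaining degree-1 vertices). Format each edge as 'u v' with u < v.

Answer: 5 11
3 7
3 6
6 11
8 9
2 9
2 4
1 4
1 10
10 11

Derivation:
Initial degrees: {1:2, 2:2, 3:2, 4:2, 5:1, 6:2, 7:1, 8:1, 9:2, 10:2, 11:3}
Step 1: smallest deg-1 vertex = 5, p_1 = 11. Add edge {5,11}. Now deg[5]=0, deg[11]=2.
Step 2: smallest deg-1 vertex = 7, p_2 = 3. Add edge {3,7}. Now deg[7]=0, deg[3]=1.
Step 3: smallest deg-1 vertex = 3, p_3 = 6. Add edge {3,6}. Now deg[3]=0, deg[6]=1.
Step 4: smallest deg-1 vertex = 6, p_4 = 11. Add edge {6,11}. Now deg[6]=0, deg[11]=1.
Step 5: smallest deg-1 vertex = 8, p_5 = 9. Add edge {8,9}. Now deg[8]=0, deg[9]=1.
Step 6: smallest deg-1 vertex = 9, p_6 = 2. Add edge {2,9}. Now deg[9]=0, deg[2]=1.
Step 7: smallest deg-1 vertex = 2, p_7 = 4. Add edge {2,4}. Now deg[2]=0, deg[4]=1.
Step 8: smallest deg-1 vertex = 4, p_8 = 1. Add edge {1,4}. Now deg[4]=0, deg[1]=1.
Step 9: smallest deg-1 vertex = 1, p_9 = 10. Add edge {1,10}. Now deg[1]=0, deg[10]=1.
Final: two remaining deg-1 vertices are 10, 11. Add edge {10,11}.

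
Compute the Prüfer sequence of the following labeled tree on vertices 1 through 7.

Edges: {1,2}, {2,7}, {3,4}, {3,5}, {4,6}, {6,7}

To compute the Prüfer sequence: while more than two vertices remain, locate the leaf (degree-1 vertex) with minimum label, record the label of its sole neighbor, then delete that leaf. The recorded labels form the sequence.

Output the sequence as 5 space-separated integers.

Step 1: leaves = {1,5}. Remove smallest leaf 1, emit neighbor 2.
Step 2: leaves = {2,5}. Remove smallest leaf 2, emit neighbor 7.
Step 3: leaves = {5,7}. Remove smallest leaf 5, emit neighbor 3.
Step 4: leaves = {3,7}. Remove smallest leaf 3, emit neighbor 4.
Step 5: leaves = {4,7}. Remove smallest leaf 4, emit neighbor 6.
Done: 2 vertices remain (6, 7). Sequence = [2 7 3 4 6]

Answer: 2 7 3 4 6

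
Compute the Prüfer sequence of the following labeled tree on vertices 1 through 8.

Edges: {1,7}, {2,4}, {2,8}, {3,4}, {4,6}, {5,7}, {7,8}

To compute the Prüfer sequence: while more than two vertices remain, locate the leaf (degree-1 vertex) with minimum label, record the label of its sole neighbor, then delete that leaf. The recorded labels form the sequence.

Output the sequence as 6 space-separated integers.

Answer: 7 4 7 4 2 8

Derivation:
Step 1: leaves = {1,3,5,6}. Remove smallest leaf 1, emit neighbor 7.
Step 2: leaves = {3,5,6}. Remove smallest leaf 3, emit neighbor 4.
Step 3: leaves = {5,6}. Remove smallest leaf 5, emit neighbor 7.
Step 4: leaves = {6,7}. Remove smallest leaf 6, emit neighbor 4.
Step 5: leaves = {4,7}. Remove smallest leaf 4, emit neighbor 2.
Step 6: leaves = {2,7}. Remove smallest leaf 2, emit neighbor 8.
Done: 2 vertices remain (7, 8). Sequence = [7 4 7 4 2 8]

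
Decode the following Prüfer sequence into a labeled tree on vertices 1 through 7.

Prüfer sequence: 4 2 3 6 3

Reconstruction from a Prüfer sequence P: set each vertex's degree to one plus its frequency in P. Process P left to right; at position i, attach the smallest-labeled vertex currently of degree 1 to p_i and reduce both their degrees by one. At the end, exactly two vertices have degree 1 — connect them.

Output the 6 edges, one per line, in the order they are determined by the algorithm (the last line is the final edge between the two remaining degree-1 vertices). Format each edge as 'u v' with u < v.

Initial degrees: {1:1, 2:2, 3:3, 4:2, 5:1, 6:2, 7:1}
Step 1: smallest deg-1 vertex = 1, p_1 = 4. Add edge {1,4}. Now deg[1]=0, deg[4]=1.
Step 2: smallest deg-1 vertex = 4, p_2 = 2. Add edge {2,4}. Now deg[4]=0, deg[2]=1.
Step 3: smallest deg-1 vertex = 2, p_3 = 3. Add edge {2,3}. Now deg[2]=0, deg[3]=2.
Step 4: smallest deg-1 vertex = 5, p_4 = 6. Add edge {5,6}. Now deg[5]=0, deg[6]=1.
Step 5: smallest deg-1 vertex = 6, p_5 = 3. Add edge {3,6}. Now deg[6]=0, deg[3]=1.
Final: two remaining deg-1 vertices are 3, 7. Add edge {3,7}.

Answer: 1 4
2 4
2 3
5 6
3 6
3 7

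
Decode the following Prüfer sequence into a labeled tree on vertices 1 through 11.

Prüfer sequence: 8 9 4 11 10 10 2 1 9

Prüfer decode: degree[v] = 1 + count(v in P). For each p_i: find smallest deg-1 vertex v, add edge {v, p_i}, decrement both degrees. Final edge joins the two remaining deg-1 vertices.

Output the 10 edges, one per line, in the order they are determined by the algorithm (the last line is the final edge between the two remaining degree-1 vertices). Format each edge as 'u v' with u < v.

Answer: 3 8
5 9
4 6
4 11
7 10
8 10
2 10
1 2
1 9
9 11

Derivation:
Initial degrees: {1:2, 2:2, 3:1, 4:2, 5:1, 6:1, 7:1, 8:2, 9:3, 10:3, 11:2}
Step 1: smallest deg-1 vertex = 3, p_1 = 8. Add edge {3,8}. Now deg[3]=0, deg[8]=1.
Step 2: smallest deg-1 vertex = 5, p_2 = 9. Add edge {5,9}. Now deg[5]=0, deg[9]=2.
Step 3: smallest deg-1 vertex = 6, p_3 = 4. Add edge {4,6}. Now deg[6]=0, deg[4]=1.
Step 4: smallest deg-1 vertex = 4, p_4 = 11. Add edge {4,11}. Now deg[4]=0, deg[11]=1.
Step 5: smallest deg-1 vertex = 7, p_5 = 10. Add edge {7,10}. Now deg[7]=0, deg[10]=2.
Step 6: smallest deg-1 vertex = 8, p_6 = 10. Add edge {8,10}. Now deg[8]=0, deg[10]=1.
Step 7: smallest deg-1 vertex = 10, p_7 = 2. Add edge {2,10}. Now deg[10]=0, deg[2]=1.
Step 8: smallest deg-1 vertex = 2, p_8 = 1. Add edge {1,2}. Now deg[2]=0, deg[1]=1.
Step 9: smallest deg-1 vertex = 1, p_9 = 9. Add edge {1,9}. Now deg[1]=0, deg[9]=1.
Final: two remaining deg-1 vertices are 9, 11. Add edge {9,11}.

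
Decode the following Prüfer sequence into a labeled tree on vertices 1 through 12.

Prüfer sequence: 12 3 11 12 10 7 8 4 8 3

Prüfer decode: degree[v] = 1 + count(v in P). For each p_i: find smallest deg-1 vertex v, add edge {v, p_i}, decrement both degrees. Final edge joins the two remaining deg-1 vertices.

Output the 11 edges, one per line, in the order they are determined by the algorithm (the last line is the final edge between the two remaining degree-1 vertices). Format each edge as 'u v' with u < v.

Answer: 1 12
2 3
5 11
6 12
9 10
7 10
7 8
4 11
4 8
3 8
3 12

Derivation:
Initial degrees: {1:1, 2:1, 3:3, 4:2, 5:1, 6:1, 7:2, 8:3, 9:1, 10:2, 11:2, 12:3}
Step 1: smallest deg-1 vertex = 1, p_1 = 12. Add edge {1,12}. Now deg[1]=0, deg[12]=2.
Step 2: smallest deg-1 vertex = 2, p_2 = 3. Add edge {2,3}. Now deg[2]=0, deg[3]=2.
Step 3: smallest deg-1 vertex = 5, p_3 = 11. Add edge {5,11}. Now deg[5]=0, deg[11]=1.
Step 4: smallest deg-1 vertex = 6, p_4 = 12. Add edge {6,12}. Now deg[6]=0, deg[12]=1.
Step 5: smallest deg-1 vertex = 9, p_5 = 10. Add edge {9,10}. Now deg[9]=0, deg[10]=1.
Step 6: smallest deg-1 vertex = 10, p_6 = 7. Add edge {7,10}. Now deg[10]=0, deg[7]=1.
Step 7: smallest deg-1 vertex = 7, p_7 = 8. Add edge {7,8}. Now deg[7]=0, deg[8]=2.
Step 8: smallest deg-1 vertex = 11, p_8 = 4. Add edge {4,11}. Now deg[11]=0, deg[4]=1.
Step 9: smallest deg-1 vertex = 4, p_9 = 8. Add edge {4,8}. Now deg[4]=0, deg[8]=1.
Step 10: smallest deg-1 vertex = 8, p_10 = 3. Add edge {3,8}. Now deg[8]=0, deg[3]=1.
Final: two remaining deg-1 vertices are 3, 12. Add edge {3,12}.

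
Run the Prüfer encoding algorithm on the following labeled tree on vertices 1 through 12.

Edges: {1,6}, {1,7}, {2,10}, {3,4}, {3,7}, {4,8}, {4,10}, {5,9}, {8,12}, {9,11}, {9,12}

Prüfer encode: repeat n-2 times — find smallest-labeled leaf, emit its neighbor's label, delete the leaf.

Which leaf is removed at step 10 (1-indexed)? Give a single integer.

Answer: 11

Derivation:
Step 1: current leaves = {2,5,6,11}. Remove leaf 2 (neighbor: 10).
Step 2: current leaves = {5,6,10,11}. Remove leaf 5 (neighbor: 9).
Step 3: current leaves = {6,10,11}. Remove leaf 6 (neighbor: 1).
Step 4: current leaves = {1,10,11}. Remove leaf 1 (neighbor: 7).
Step 5: current leaves = {7,10,11}. Remove leaf 7 (neighbor: 3).
Step 6: current leaves = {3,10,11}. Remove leaf 3 (neighbor: 4).
Step 7: current leaves = {10,11}. Remove leaf 10 (neighbor: 4).
Step 8: current leaves = {4,11}. Remove leaf 4 (neighbor: 8).
Step 9: current leaves = {8,11}. Remove leaf 8 (neighbor: 12).
Step 10: current leaves = {11,12}. Remove leaf 11 (neighbor: 9).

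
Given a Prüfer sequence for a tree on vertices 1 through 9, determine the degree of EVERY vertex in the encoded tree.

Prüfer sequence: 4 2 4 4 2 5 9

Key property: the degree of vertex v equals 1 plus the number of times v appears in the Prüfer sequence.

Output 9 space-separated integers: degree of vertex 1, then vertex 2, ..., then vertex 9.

p_1 = 4: count[4] becomes 1
p_2 = 2: count[2] becomes 1
p_3 = 4: count[4] becomes 2
p_4 = 4: count[4] becomes 3
p_5 = 2: count[2] becomes 2
p_6 = 5: count[5] becomes 1
p_7 = 9: count[9] becomes 1
Degrees (1 + count): deg[1]=1+0=1, deg[2]=1+2=3, deg[3]=1+0=1, deg[4]=1+3=4, deg[5]=1+1=2, deg[6]=1+0=1, deg[7]=1+0=1, deg[8]=1+0=1, deg[9]=1+1=2

Answer: 1 3 1 4 2 1 1 1 2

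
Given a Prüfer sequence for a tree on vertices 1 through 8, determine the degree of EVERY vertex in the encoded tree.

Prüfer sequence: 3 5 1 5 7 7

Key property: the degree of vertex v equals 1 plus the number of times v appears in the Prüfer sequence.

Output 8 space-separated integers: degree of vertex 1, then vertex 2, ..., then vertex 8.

Answer: 2 1 2 1 3 1 3 1

Derivation:
p_1 = 3: count[3] becomes 1
p_2 = 5: count[5] becomes 1
p_3 = 1: count[1] becomes 1
p_4 = 5: count[5] becomes 2
p_5 = 7: count[7] becomes 1
p_6 = 7: count[7] becomes 2
Degrees (1 + count): deg[1]=1+1=2, deg[2]=1+0=1, deg[3]=1+1=2, deg[4]=1+0=1, deg[5]=1+2=3, deg[6]=1+0=1, deg[7]=1+2=3, deg[8]=1+0=1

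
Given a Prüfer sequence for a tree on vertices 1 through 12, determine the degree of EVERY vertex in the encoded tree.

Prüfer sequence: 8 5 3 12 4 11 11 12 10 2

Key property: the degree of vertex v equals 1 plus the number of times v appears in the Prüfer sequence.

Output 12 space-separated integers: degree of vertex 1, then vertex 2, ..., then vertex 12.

Answer: 1 2 2 2 2 1 1 2 1 2 3 3

Derivation:
p_1 = 8: count[8] becomes 1
p_2 = 5: count[5] becomes 1
p_3 = 3: count[3] becomes 1
p_4 = 12: count[12] becomes 1
p_5 = 4: count[4] becomes 1
p_6 = 11: count[11] becomes 1
p_7 = 11: count[11] becomes 2
p_8 = 12: count[12] becomes 2
p_9 = 10: count[10] becomes 1
p_10 = 2: count[2] becomes 1
Degrees (1 + count): deg[1]=1+0=1, deg[2]=1+1=2, deg[3]=1+1=2, deg[4]=1+1=2, deg[5]=1+1=2, deg[6]=1+0=1, deg[7]=1+0=1, deg[8]=1+1=2, deg[9]=1+0=1, deg[10]=1+1=2, deg[11]=1+2=3, deg[12]=1+2=3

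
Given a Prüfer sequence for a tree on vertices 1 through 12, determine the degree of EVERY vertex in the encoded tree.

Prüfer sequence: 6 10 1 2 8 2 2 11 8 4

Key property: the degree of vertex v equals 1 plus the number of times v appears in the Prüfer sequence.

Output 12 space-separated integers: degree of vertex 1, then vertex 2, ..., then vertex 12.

Answer: 2 4 1 2 1 2 1 3 1 2 2 1

Derivation:
p_1 = 6: count[6] becomes 1
p_2 = 10: count[10] becomes 1
p_3 = 1: count[1] becomes 1
p_4 = 2: count[2] becomes 1
p_5 = 8: count[8] becomes 1
p_6 = 2: count[2] becomes 2
p_7 = 2: count[2] becomes 3
p_8 = 11: count[11] becomes 1
p_9 = 8: count[8] becomes 2
p_10 = 4: count[4] becomes 1
Degrees (1 + count): deg[1]=1+1=2, deg[2]=1+3=4, deg[3]=1+0=1, deg[4]=1+1=2, deg[5]=1+0=1, deg[6]=1+1=2, deg[7]=1+0=1, deg[8]=1+2=3, deg[9]=1+0=1, deg[10]=1+1=2, deg[11]=1+1=2, deg[12]=1+0=1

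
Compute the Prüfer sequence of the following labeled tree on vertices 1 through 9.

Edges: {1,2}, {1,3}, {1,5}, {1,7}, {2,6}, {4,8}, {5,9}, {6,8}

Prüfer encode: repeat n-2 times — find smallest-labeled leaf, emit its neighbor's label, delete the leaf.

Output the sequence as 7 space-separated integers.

Step 1: leaves = {3,4,7,9}. Remove smallest leaf 3, emit neighbor 1.
Step 2: leaves = {4,7,9}. Remove smallest leaf 4, emit neighbor 8.
Step 3: leaves = {7,8,9}. Remove smallest leaf 7, emit neighbor 1.
Step 4: leaves = {8,9}. Remove smallest leaf 8, emit neighbor 6.
Step 5: leaves = {6,9}. Remove smallest leaf 6, emit neighbor 2.
Step 6: leaves = {2,9}. Remove smallest leaf 2, emit neighbor 1.
Step 7: leaves = {1,9}. Remove smallest leaf 1, emit neighbor 5.
Done: 2 vertices remain (5, 9). Sequence = [1 8 1 6 2 1 5]

Answer: 1 8 1 6 2 1 5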